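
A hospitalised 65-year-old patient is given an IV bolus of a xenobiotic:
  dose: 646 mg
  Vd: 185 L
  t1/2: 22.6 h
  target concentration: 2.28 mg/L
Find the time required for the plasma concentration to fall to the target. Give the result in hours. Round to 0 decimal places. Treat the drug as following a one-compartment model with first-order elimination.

14 h

C₀ = Dose / Vd = 646.0 / 185 = 3.492 mg/L
k = ln2 / t½ = 0.693147 / 22.6 = 0.03067 h⁻¹
t = ln(C₀ / C) / k = ln(3.492 / 2.28) / 0.03067
  = ln(1.532) / 0.03067 = 0.4266 / 0.03067 = 13.91 h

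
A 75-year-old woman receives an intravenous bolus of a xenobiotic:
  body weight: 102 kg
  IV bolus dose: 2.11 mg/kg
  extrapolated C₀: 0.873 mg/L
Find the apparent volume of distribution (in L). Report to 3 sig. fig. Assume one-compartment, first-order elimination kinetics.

Dose = 2.11 × 102 = 215.2 mg
Vd = Dose / C₀ = 215.2 / 0.873 = 246.5 L

247 L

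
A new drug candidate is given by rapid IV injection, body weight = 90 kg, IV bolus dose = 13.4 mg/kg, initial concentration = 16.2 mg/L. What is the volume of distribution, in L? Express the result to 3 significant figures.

Dose = 13.4 × 90 = 1206 mg
Vd = Dose / C₀ = 1206 / 16.2 = 74.44 L

74.4 L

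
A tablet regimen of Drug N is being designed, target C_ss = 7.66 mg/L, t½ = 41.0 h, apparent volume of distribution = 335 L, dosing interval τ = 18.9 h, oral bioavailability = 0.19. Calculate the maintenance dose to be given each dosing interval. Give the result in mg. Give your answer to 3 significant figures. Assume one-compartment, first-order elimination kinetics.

k = ln2 / t½ = 0.693147 / 41.0 = 0.01691 h⁻¹
CL = k × Vd = 0.01691 × 335 = 5.665 L/h
At steady state, F × (Dose/τ) = Css × CL.
Dose = Css × CL × τ / F = 7.66 × 5.665 × 18.9 / 0.19 = 4317 mg

4320 mg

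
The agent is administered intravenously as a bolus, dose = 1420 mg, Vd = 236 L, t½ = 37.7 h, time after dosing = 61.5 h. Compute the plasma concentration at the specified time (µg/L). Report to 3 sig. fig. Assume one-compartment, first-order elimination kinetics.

1940 µg/L

C₀ = Dose / Vd = 1420 / 236 = 6.017 mg/L
k = ln2 / t½ = 0.693147 / 37.7 = 0.01839 h⁻¹
C = C₀ · e^(−k·t) = 6.017 × e^(−0.01839 × 61.5)
  = 6.017 × 0.3227 = 1.942 mg/L
Convert: 1.942 mg/L × 1000 = 1942 µg/L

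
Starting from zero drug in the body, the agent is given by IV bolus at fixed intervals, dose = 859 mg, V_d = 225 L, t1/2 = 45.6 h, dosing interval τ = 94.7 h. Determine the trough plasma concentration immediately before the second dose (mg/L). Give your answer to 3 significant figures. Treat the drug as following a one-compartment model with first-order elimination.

C₀ per dose = Dose / Vd = 859 / 225 = 3.818 mg/L
k = ln2 / t½ = 0.693147 / 45.6 = 0.01520 h⁻¹
Fraction remaining after one interval: r = e^(−kτ) = e^(−0.01520 × 94.7) = 0.2371
Before dose 2, 1 dose has been given (aged 1τ).
C_trough = C₀ × r = 3.818 × 0.2371 = 0.9052 mg/L

0.905 mg/L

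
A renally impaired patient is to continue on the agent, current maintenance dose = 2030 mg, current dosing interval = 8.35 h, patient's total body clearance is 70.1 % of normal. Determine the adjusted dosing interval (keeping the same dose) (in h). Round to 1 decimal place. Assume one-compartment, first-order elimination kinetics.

To keep the same average steady-state level, dosing rate must scale with clearance.
CL ratio = 70.1 / 100 = 0.7010
New interval (same dose) = 8.35 / 0.7010 = 11.91 h

11.9 h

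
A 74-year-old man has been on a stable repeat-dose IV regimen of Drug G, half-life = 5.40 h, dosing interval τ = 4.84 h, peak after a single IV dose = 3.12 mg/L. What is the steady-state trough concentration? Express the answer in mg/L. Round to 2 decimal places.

k = ln2 / t½ = 0.693147 / 5.40 = 0.1284 h⁻¹
e^(−kτ) = e^(−0.1284 × 4.84) = 0.5372
Accumulation ratio R = 1 / (1 − e^(−kτ)) = 1 / (1 − 0.5372) = 2.161
Steady-state trough = C₀ × R × e^(−kτ) = 3.12 × 2.161 × 0.5372 = 3.622 mg/L

3.62 mg/L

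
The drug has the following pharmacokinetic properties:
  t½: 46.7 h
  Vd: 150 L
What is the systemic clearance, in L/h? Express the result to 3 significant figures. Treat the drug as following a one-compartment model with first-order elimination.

k = ln2 / t½ = 0.693147 / 46.7 = 0.01484 h⁻¹
CL = k × Vd = 0.01484 × 150 = 2.226 L/h

2.23 L/h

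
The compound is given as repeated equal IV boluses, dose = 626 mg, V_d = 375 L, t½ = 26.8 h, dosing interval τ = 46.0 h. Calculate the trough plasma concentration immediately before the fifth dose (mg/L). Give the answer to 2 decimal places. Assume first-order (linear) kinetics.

0.72 mg/L

C₀ per dose = Dose / Vd = 626 / 375 = 1.669 mg/L
k = ln2 / t½ = 0.693147 / 26.8 = 0.02586 h⁻¹
Fraction remaining after one interval: r = e^(−kτ) = e^(−0.02586 × 46.0) = 0.3044
Before dose 5, 4 doses have been given (aged 1τ, 2τ, 3τ, 4τ).
C_trough = C₀ × (r + r² + … + r^4) = C₀ × r(1−r^4)/(1−r)
        = 1.669 × 0.3044 × (1 − 0.008586) / (1 − 0.3044) = 0.7241 mg/L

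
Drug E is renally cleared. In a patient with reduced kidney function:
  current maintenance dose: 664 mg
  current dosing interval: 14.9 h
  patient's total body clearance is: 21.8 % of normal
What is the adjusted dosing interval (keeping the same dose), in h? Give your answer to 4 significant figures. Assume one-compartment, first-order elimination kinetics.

To keep the same average steady-state level, dosing rate must scale with clearance.
CL ratio = 21.8 / 100 = 0.2180
New interval (same dose) = 14.9 / 0.2180 = 68.35 h

68.35 h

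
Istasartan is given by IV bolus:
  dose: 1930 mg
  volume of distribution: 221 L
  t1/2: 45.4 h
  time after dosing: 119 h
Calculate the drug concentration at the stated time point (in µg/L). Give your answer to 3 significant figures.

C₀ = Dose / Vd = 1930 / 221 = 8.733 mg/L
k = ln2 / t½ = 0.693147 / 45.4 = 0.01527 h⁻¹
C = C₀ · e^(−k·t) = 8.733 × e^(−0.01527 × 119)
  = 8.733 × 0.1625 = 1.419 mg/L
Convert: 1.419 mg/L × 1000 = 1419 µg/L

1420 µg/L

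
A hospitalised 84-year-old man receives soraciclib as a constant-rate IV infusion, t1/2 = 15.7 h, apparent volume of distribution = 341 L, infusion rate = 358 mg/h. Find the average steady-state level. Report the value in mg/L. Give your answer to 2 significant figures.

24 mg/L

k = ln2 / t½ = 0.693147 / 15.7 = 0.04415 h⁻¹
CL = k × Vd = 0.04415 × 341 = 15.06 L/h
At steady state Css = R₀ / CL = 358 / 15.06 = 23.77 mg/L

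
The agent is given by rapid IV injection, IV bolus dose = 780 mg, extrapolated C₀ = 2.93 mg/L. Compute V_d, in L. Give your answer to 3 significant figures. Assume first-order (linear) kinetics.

Vd = Dose / C₀ = 780.0 / 2.93 = 266.2 L

266 L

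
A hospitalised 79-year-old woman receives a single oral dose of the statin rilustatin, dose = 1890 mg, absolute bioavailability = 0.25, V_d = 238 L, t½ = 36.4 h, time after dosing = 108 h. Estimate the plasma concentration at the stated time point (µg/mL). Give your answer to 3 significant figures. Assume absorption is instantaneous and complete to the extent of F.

Amount reaching circulation = F × Dose = 0.25 × 1890 = 472.5 mg
C₀ = F·Dose / Vd = 472.5 / 238 = 1.985 mg/L
k = ln2 / t½ = 0.693147 / 36.4 = 0.01904 h⁻¹
C = C₀ · e^(−k·t) = 1.985 × e^(−0.01904 × 108)
  = 1.985 × 0.1279 = 0.2539 mg/L
(0.2539 mg/L = 0.2539 µg/mL)

0.254 µg/mL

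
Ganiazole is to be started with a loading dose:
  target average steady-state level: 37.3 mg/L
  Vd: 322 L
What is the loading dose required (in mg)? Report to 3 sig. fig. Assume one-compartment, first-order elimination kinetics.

12000 mg

LD = Css × Vd = 37.3 × 322 = 12010 mg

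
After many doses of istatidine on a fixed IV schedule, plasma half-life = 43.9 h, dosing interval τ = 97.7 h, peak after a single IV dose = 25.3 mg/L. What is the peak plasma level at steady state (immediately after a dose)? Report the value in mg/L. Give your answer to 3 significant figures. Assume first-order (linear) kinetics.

k = ln2 / t½ = 0.693147 / 43.9 = 0.01579 h⁻¹
e^(−kτ) = e^(−0.01579 × 97.7) = 0.2138
Accumulation ratio R = 1 / (1 − e^(−kτ)) = 1 / (1 − 0.2138) = 1.272
Steady-state peak = C₀ × R = 25.3 × 1.272 = 32.18 mg/L

32.2 mg/L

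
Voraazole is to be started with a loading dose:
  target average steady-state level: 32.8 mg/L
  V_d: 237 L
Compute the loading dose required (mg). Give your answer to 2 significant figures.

LD = Css × Vd = 32.8 × 237 = 7774 mg

7800 mg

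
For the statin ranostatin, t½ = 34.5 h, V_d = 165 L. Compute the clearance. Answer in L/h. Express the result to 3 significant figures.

k = ln2 / t½ = 0.693147 / 34.5 = 0.02009 h⁻¹
CL = k × Vd = 0.02009 × 165 = 3.315 L/h

3.32 L/h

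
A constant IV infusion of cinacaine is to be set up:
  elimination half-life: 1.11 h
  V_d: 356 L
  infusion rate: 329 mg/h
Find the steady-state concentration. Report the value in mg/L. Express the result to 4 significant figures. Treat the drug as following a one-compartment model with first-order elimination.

1.480 mg/L

k = ln2 / t½ = 0.693147 / 1.11 = 0.6245 h⁻¹
CL = k × Vd = 0.6245 × 356 = 222.3 L/h
At steady state Css = R₀ / CL = 329 / 222.3 = 1.480 mg/L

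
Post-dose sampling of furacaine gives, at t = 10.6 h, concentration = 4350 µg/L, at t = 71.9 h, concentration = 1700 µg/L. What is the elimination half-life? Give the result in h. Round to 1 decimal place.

45.2 h

k = ln(C₁/C₂) / (t₂ − t₁) = ln(4350/1700) / (71.9 − 10.6)
  = 0.9395 / 61.30 = 0.01533 h⁻¹
t½ = ln2 / k = 0.693147 / 0.01533 = 45.22 h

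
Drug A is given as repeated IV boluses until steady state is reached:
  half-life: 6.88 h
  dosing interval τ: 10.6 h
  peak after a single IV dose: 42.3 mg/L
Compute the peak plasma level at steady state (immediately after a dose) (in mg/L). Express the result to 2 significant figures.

64 mg/L

k = ln2 / t½ = 0.693147 / 6.88 = 0.1007 h⁻¹
e^(−kτ) = e^(−0.1007 × 10.6) = 0.3439
Accumulation ratio R = 1 / (1 − e^(−kτ)) = 1 / (1 − 0.3439) = 1.524
Steady-state peak = C₀ × R = 42.3 × 1.524 = 64.47 mg/L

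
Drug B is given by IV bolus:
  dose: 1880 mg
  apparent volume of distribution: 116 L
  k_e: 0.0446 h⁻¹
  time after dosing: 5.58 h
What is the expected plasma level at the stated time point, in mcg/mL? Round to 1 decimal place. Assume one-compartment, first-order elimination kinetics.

12.6 mcg/mL

C₀ = Dose / Vd = 1880 / 116 = 16.21 mg/L
C = C₀ · e^(−k·t) = 16.21 × e^(−0.04460 × 5.58)
  = 16.21 × 0.7797 = 12.64 mg/L
(12.64 mg/L = 12.64 mcg/mL)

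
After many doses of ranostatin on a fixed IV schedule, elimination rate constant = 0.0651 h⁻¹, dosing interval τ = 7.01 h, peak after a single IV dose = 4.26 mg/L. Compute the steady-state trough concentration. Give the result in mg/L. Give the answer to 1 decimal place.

7.4 mg/L

e^(−kτ) = e^(−0.06510 × 7.01) = 0.6336
Accumulation ratio R = 1 / (1 − e^(−kτ)) = 1 / (1 − 0.6336) = 2.729
Steady-state trough = C₀ × R × e^(−kτ) = 4.26 × 2.729 × 0.6336 = 7.366 mg/L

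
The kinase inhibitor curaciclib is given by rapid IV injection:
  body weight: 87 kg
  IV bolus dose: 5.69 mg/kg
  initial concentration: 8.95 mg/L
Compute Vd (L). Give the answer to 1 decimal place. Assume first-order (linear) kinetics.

Dose = 5.69 × 87 = 495.0 mg
Vd = Dose / C₀ = 495.0 / 8.95 = 55.31 L

55.3 L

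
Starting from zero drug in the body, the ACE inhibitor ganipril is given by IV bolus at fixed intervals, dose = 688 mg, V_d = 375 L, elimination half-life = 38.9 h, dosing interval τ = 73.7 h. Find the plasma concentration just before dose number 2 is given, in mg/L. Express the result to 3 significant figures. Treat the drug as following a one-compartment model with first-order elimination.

0.493 mg/L

C₀ per dose = Dose / Vd = 688 / 375 = 1.835 mg/L
k = ln2 / t½ = 0.693147 / 38.9 = 0.01782 h⁻¹
Fraction remaining after one interval: r = e^(−kτ) = e^(−0.01782 × 73.7) = 0.2689
Before dose 2, 1 dose has been given (aged 1τ).
C_trough = C₀ × r = 1.835 × 0.2689 = 0.4934 mg/L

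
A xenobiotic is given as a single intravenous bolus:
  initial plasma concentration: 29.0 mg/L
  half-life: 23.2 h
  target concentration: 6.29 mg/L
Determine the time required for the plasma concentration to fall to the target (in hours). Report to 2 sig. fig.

k = ln2 / t½ = 0.693147 / 23.2 = 0.02988 h⁻¹
t = ln(C₀ / C) / k = ln(29.00 / 6.29) / 0.02988
  = ln(4.610) / 0.02988 = 1.528 / 0.02988 = 51.14 h

51 h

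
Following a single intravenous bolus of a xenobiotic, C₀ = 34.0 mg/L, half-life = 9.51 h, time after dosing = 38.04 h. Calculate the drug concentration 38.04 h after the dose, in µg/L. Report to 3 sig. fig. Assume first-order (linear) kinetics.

k = ln2 / t½ = 0.693147 / 9.51 = 0.07289 h⁻¹
t / t½ = 38.04 / 9.51 = 4 half-lives
C = C₀ × (1/2)^4 = 34.00 × 0.06250 = 2.125 mg/L
Convert: 2.125 mg/L × 1000 = 2125 µg/L

2130 µg/L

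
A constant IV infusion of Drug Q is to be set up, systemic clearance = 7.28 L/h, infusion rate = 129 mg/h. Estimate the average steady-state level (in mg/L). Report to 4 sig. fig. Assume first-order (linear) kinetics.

At steady state Css = R₀ / CL = 129 / 7.280 = 17.72 mg/L

17.72 mg/L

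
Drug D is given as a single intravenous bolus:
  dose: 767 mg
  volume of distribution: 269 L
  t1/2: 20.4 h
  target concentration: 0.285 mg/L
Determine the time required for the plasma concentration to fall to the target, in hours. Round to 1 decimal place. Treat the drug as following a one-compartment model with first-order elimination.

67.8 h

C₀ = Dose / Vd = 767.0 / 269 = 2.851 mg/L
k = ln2 / t½ = 0.693147 / 20.4 = 0.03398 h⁻¹
t = ln(C₀ / C) / k = ln(2.851 / 0.285) / 0.03398
  = ln(10.00) / 0.03398 = 2.303 / 0.03398 = 67.78 h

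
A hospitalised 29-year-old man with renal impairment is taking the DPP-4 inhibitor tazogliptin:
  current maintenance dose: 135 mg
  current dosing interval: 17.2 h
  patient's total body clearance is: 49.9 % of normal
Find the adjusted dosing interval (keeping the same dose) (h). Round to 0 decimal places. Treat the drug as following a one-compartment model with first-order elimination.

34 h

To keep the same average steady-state level, dosing rate must scale with clearance.
CL ratio = 49.9 / 100 = 0.4990
New interval (same dose) = 17.2 / 0.4990 = 34.47 h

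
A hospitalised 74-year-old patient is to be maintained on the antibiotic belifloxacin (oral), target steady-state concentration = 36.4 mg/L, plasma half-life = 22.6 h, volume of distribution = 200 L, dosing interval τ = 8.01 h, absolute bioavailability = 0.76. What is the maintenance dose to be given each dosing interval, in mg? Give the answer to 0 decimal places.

k = ln2 / t½ = 0.693147 / 22.6 = 0.03067 h⁻¹
CL = k × Vd = 0.03067 × 200 = 6.134 L/h
At steady state, F × (Dose/τ) = Css × CL.
Dose = Css × CL × τ / F = 36.4 × 6.134 × 8.01 / 0.76 = 2353 mg

2353 mg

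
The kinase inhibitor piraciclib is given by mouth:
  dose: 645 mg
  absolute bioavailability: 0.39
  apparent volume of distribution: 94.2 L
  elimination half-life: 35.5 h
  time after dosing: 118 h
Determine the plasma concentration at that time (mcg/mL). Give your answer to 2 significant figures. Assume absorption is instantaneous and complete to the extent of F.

0.27 mcg/mL

Amount reaching circulation = F × Dose = 0.39 × 645.0 = 251.6 mg
C₀ = F·Dose / Vd = 251.6 / 94.2 = 2.671 mg/L
k = ln2 / t½ = 0.693147 / 35.5 = 0.01953 h⁻¹
C = C₀ · e^(−k·t) = 2.671 × e^(−0.01953 × 118)
  = 2.671 × 0.09980 = 0.2666 mg/L
(0.2666 mg/L = 0.2666 mcg/mL)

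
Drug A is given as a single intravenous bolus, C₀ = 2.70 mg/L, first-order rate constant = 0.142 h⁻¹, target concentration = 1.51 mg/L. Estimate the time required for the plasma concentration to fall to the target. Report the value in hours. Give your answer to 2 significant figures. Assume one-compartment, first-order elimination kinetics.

4.1 h

t = ln(C₀ / C) / k = ln(2.700 / 1.51) / 0.1420
  = ln(1.788) / 0.1420 = 0.5811 / 0.1420 = 4.092 h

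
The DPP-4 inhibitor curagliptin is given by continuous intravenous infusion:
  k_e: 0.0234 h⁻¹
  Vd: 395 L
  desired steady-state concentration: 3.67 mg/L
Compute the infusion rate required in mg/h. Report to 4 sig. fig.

CL = k × Vd = 0.02340 × 395 = 9.243 L/h
At steady state, infusion rate R₀ = Css × CL = 3.67 × 9.243 = 33.92 mg/h

33.92 mg/h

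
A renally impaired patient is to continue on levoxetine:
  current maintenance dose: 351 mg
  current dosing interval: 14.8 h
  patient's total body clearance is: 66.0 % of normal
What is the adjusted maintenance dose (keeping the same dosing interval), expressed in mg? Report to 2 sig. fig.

To keep the same average steady-state level, dosing rate must scale with clearance.
CL ratio = 66.0 / 100 = 0.6600
New dose (same interval) = 351 × 0.6600 = 231.7 mg

230 mg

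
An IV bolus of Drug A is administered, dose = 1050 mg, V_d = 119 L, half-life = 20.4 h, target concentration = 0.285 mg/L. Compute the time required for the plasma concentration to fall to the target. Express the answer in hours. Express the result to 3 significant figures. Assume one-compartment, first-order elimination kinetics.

C₀ = Dose / Vd = 1050 / 119 = 8.824 mg/L
k = ln2 / t½ = 0.693147 / 20.4 = 0.03398 h⁻¹
t = ln(C₀ / C) / k = ln(8.824 / 0.285) / 0.03398
  = ln(30.96) / 0.03398 = 3.433 / 0.03398 = 101.0 h

101 h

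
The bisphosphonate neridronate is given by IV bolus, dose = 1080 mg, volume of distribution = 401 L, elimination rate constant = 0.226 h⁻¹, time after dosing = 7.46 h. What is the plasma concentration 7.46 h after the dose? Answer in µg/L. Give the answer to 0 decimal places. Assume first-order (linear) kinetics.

499 µg/L

C₀ = Dose / Vd = 1080 / 401 = 2.693 mg/L
C = C₀ · e^(−k·t) = 2.693 × e^(−0.2260 × 7.46)
  = 2.693 × 0.1853 = 0.4990 mg/L
Convert: 0.4990 mg/L × 1000 = 499.0 µg/L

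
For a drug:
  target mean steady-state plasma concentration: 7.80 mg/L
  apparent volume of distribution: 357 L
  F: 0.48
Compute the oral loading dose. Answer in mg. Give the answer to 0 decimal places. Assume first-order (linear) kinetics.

LD = Css × Vd / F = 7.80 × 357 / 0.48 = 5801 mg

5801 mg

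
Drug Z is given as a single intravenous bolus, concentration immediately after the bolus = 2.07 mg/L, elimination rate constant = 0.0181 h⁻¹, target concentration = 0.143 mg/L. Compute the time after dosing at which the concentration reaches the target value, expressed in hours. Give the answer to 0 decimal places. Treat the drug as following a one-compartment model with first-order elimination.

t = ln(C₀ / C) / k = ln(2.070 / 0.143) / 0.01810
  = ln(14.48) / 0.01810 = 2.673 / 0.01810 = 147.7 h

148 h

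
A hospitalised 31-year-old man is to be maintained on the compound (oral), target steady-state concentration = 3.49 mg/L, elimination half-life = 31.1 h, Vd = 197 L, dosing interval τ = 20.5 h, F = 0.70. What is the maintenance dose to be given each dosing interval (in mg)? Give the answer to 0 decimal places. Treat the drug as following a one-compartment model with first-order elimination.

449 mg

k = ln2 / t½ = 0.693147 / 31.1 = 0.02229 h⁻¹
CL = k × Vd = 0.02229 × 197 = 4.391 L/h
At steady state, F × (Dose/τ) = Css × CL.
Dose = Css × CL × τ / F = 3.49 × 4.391 × 20.5 / 0.70 = 448.8 mg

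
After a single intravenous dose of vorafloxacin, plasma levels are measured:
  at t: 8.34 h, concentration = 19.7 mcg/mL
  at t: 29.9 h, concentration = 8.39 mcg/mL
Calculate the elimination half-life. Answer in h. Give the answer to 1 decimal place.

k = ln(C₁/C₂) / (t₂ − t₁) = ln(19.7/8.39) / (29.9 − 8.34)
  = 0.8536 / 21.56 = 0.03959 h⁻¹
t½ = ln2 / k = 0.693147 / 0.03959 = 17.51 h

17.5 h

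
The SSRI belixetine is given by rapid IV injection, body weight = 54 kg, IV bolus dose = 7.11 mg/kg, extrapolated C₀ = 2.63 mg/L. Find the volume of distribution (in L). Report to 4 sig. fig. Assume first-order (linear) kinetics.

146.0 L

Dose = 7.11 × 54 = 383.9 mg
Vd = Dose / C₀ = 383.9 / 2.63 = 146.0 L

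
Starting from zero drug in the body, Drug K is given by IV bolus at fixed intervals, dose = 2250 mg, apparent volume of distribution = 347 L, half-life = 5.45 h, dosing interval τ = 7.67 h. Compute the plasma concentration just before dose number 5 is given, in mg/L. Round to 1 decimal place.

3.8 mg/L

C₀ per dose = Dose / Vd = 2250 / 347 = 6.484 mg/L
k = ln2 / t½ = 0.693147 / 5.45 = 0.1272 h⁻¹
Fraction remaining after one interval: r = e^(−kτ) = e^(−0.1272 × 7.67) = 0.3770
Before dose 5, 4 doses have been given (aged 1τ, 2τ, 3τ, 4τ).
C_trough = C₀ × (r + r² + … + r^4) = C₀ × r(1−r^4)/(1−r)
        = 6.484 × 0.3770 × (1 − 0.02020) / (1 − 0.3770) = 3.844 mg/L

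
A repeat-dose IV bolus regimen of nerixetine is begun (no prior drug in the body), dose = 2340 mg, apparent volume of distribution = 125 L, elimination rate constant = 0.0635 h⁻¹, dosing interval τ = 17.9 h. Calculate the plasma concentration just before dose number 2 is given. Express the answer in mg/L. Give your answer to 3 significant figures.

6.01 mg/L

C₀ per dose = Dose / Vd = 2340 / 125 = 18.72 mg/L
Fraction remaining after one interval: r = e^(−kτ) = e^(−0.06350 × 17.9) = 0.3209
Before dose 2, 1 dose has been given (aged 1τ).
C_trough = C₀ × r = 18.72 × 0.3209 = 6.007 mg/L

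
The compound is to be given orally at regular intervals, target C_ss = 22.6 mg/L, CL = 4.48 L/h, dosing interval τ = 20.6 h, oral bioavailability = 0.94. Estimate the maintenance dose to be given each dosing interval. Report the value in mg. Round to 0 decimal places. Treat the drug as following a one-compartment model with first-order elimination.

2219 mg

At steady state, F × (Dose/τ) = Css × CL.
Dose = Css × CL × τ / F = 22.6 × 4.480 × 20.6 / 0.94 = 2219 mg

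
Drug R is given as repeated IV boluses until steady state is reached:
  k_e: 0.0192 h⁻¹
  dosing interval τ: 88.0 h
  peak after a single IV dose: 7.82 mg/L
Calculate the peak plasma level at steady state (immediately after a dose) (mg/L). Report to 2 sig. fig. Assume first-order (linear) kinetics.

e^(−kτ) = e^(−0.01920 × 88.0) = 0.1846
Accumulation ratio R = 1 / (1 − e^(−kτ)) = 1 / (1 − 0.1846) = 1.226
Steady-state peak = C₀ × R = 7.82 × 1.226 = 9.587 mg/L

9.6 mg/L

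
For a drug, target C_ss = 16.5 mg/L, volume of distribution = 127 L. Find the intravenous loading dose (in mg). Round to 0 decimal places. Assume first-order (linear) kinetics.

2096 mg

LD = Css × Vd = 16.5 × 127 = 2096 mg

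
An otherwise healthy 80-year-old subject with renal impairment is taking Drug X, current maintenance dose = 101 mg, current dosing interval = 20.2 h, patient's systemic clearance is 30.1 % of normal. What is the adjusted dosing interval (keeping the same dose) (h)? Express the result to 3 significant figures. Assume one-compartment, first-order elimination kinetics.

67.1 h

To keep the same average steady-state level, dosing rate must scale with clearance.
CL ratio = 30.1 / 100 = 0.3010
New interval (same dose) = 20.2 / 0.3010 = 67.11 h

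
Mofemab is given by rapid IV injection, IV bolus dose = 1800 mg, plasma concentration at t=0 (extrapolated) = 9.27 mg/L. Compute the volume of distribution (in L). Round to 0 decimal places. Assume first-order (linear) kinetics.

194 L

Vd = Dose / C₀ = 1800 / 9.27 = 194.2 L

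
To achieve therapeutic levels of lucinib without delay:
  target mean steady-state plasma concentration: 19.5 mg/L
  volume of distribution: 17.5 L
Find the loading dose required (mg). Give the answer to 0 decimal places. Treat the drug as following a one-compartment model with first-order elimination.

LD = Css × Vd = 19.5 × 17.5 = 341.3 mg

341 mg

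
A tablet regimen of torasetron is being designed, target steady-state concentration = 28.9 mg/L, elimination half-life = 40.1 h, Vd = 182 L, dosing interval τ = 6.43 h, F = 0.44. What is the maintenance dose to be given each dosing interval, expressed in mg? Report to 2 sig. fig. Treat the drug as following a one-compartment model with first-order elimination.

k = ln2 / t½ = 0.693147 / 40.1 = 0.01729 h⁻¹
CL = k × Vd = 0.01729 × 182 = 3.147 L/h
At steady state, F × (Dose/τ) = Css × CL.
Dose = Css × CL × τ / F = 28.9 × 3.147 × 6.43 / 0.44 = 1329 mg

1300 mg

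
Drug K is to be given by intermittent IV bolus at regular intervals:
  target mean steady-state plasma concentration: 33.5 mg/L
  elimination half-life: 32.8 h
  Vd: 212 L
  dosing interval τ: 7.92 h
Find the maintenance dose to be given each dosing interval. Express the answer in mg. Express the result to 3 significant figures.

1190 mg

k = ln2 / t½ = 0.693147 / 32.8 = 0.02113 h⁻¹
CL = k × Vd = 0.02113 × 212 = 4.480 L/h
At steady state, Dose/τ = Css × CL.
Dose = Css × CL × τ = 33.5 × 4.480 × 7.92 = 1189 mg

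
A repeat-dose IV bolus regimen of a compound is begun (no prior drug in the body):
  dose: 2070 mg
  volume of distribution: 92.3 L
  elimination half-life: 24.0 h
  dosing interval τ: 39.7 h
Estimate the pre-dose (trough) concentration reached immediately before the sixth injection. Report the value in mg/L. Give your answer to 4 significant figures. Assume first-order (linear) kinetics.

10.41 mg/L

C₀ per dose = Dose / Vd = 2070 / 92.3 = 22.43 mg/L
k = ln2 / t½ = 0.693147 / 24.0 = 0.02888 h⁻¹
Fraction remaining after one interval: r = e^(−kτ) = e^(−0.02888 × 39.7) = 0.3177
Before dose 6, 5 doses have been given (aged 1τ, 2τ, 3τ, 4τ, 5τ).
C_trough = C₀ × (r + r² + … + r^5) = C₀ × r(1−r^5)/(1−r)
        = 22.43 × 0.3177 × (1 − 0.003237) / (1 − 0.3177) = 10.41 mg/L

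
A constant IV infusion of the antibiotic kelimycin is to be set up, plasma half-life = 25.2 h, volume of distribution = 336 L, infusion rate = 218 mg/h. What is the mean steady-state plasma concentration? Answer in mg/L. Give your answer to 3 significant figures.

k = ln2 / t½ = 0.693147 / 25.2 = 0.02751 h⁻¹
CL = k × Vd = 0.02751 × 336 = 9.243 L/h
At steady state Css = R₀ / CL = 218 / 9.243 = 23.59 mg/L

23.6 mg/L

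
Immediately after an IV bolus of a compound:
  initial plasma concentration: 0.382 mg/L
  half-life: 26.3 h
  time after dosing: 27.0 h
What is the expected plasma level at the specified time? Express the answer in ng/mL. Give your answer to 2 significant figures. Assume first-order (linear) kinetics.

k = ln2 / t½ = 0.693147 / 26.3 = 0.02636 h⁻¹
C = C₀ · e^(−k·t) = 0.3820 × e^(−0.02636 × 27.0)
  = 0.3820 × 0.4908 = 0.1875 mg/L
Convert: 0.1875 mg/L × 1000 = 187.5 ng/mL

190 ng/mL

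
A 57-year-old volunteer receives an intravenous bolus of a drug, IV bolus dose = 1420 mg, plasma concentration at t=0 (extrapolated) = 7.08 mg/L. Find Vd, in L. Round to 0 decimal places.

201 L

Vd = Dose / C₀ = 1420 / 7.08 = 200.6 L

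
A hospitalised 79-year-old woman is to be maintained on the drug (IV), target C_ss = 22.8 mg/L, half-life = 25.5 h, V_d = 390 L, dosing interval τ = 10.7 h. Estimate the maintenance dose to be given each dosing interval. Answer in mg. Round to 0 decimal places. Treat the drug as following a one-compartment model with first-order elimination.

k = ln2 / t½ = 0.693147 / 25.5 = 0.02718 h⁻¹
CL = k × Vd = 0.02718 × 390 = 10.60 L/h
At steady state, Dose/τ = Css × CL.
Dose = Css × CL × τ = 22.8 × 10.60 × 10.7 = 2586 mg

2586 mg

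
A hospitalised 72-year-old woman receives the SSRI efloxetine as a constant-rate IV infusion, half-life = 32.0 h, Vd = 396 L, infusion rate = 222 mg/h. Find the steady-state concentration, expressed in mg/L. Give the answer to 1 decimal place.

k = ln2 / t½ = 0.693147 / 32.0 = 0.02166 h⁻¹
CL = k × Vd = 0.02166 × 396 = 8.577 L/h
At steady state Css = R₀ / CL = 222 / 8.577 = 25.88 mg/L

25.9 mg/L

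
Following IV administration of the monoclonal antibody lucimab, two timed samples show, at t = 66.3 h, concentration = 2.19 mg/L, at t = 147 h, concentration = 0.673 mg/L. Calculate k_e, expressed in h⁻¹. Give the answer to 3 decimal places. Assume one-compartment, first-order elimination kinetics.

k = ln(C₁/C₂) / (t₂ − t₁) = ln(2.19/0.673) / (147 − 66.3)
  = 1.180 / 80.70 = 0.01462 h⁻¹

0.015 h⁻¹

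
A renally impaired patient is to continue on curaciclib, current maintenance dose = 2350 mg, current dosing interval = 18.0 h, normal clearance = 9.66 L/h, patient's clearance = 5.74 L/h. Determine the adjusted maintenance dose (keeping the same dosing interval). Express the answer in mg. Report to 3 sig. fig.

To keep the same average steady-state level, dosing rate must scale with clearance.
CL ratio = 5.74 / 9.66 = 0.5942
New dose (same interval) = 2350 × 0.5942 = 1396 mg

1400 mg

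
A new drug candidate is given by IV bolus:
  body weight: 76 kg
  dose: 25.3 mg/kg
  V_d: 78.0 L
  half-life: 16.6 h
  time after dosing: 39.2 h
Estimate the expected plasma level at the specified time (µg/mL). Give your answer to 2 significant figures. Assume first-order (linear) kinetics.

4.8 µg/mL

Total dose = 25.3 × 76 = 1923 mg
C₀ = Dose / Vd = 1923 / 78.0 = 24.65 mg/L
k = ln2 / t½ = 0.693147 / 16.6 = 0.04176 h⁻¹
C = C₀ · e^(−k·t) = 24.65 × e^(−0.04176 × 39.2)
  = 24.65 × 0.1946 = 4.797 mg/L
(4.797 mg/L = 4.797 µg/mL)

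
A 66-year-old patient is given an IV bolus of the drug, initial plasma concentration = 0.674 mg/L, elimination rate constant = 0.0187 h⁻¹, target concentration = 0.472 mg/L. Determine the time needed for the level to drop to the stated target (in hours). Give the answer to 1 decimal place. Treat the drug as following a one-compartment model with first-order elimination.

19.1 h

t = ln(C₀ / C) / k = ln(0.6740 / 0.472) / 0.01870
  = ln(1.428) / 0.01870 = 0.3563 / 0.01870 = 19.05 h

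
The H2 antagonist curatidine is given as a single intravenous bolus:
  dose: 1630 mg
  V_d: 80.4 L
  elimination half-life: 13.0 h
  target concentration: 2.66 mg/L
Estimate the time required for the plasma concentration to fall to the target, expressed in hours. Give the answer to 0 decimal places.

38 h

C₀ = Dose / Vd = 1630 / 80.4 = 20.27 mg/L
k = ln2 / t½ = 0.693147 / 13.0 = 0.05332 h⁻¹
t = ln(C₀ / C) / k = ln(20.27 / 2.66) / 0.05332
  = ln(7.620) / 0.05332 = 2.031 / 0.05332 = 38.09 h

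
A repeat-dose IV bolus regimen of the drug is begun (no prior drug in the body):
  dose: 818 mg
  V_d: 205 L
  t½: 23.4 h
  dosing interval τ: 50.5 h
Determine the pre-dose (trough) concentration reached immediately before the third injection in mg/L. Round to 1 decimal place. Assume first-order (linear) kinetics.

C₀ per dose = Dose / Vd = 818 / 205 = 3.990 mg/L
k = ln2 / t½ = 0.693147 / 23.4 = 0.02962 h⁻¹
Fraction remaining after one interval: r = e^(−kτ) = e^(−0.02962 × 50.5) = 0.2241
Before dose 3, 2 doses have been given (aged 1τ, 2τ).
C_trough = C₀ × (r + r²) = 3.990 × (0.2241 + 0.05022) = 1.095 mg/L

1.1 mg/L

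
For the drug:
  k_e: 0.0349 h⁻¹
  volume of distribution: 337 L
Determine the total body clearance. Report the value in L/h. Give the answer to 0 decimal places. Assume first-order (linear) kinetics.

12 L/h

CL = k × Vd = 0.0349 × 337 = 11.76 L/h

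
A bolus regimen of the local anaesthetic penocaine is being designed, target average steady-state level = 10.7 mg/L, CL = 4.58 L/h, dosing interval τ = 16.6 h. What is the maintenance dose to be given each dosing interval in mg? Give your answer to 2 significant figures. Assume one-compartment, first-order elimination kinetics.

810 mg

At steady state, Dose/τ = Css × CL.
Dose = Css × CL × τ = 10.7 × 4.580 × 16.6 = 813.5 mg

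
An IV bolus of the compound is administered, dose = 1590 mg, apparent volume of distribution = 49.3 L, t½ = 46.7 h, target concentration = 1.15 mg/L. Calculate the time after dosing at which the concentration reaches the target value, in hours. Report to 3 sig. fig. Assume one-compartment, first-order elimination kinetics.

225 h

C₀ = Dose / Vd = 1590 / 49.3 = 32.25 mg/L
k = ln2 / t½ = 0.693147 / 46.7 = 0.01484 h⁻¹
t = ln(C₀ / C) / k = ln(32.25 / 1.15) / 0.01484
  = ln(28.04) / 0.01484 = 3.334 / 0.01484 = 224.7 h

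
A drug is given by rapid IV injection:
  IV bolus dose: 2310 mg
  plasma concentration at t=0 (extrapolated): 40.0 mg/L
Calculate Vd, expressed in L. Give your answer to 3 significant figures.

57.8 L

Vd = Dose / C₀ = 2310 / 40.0 = 57.75 L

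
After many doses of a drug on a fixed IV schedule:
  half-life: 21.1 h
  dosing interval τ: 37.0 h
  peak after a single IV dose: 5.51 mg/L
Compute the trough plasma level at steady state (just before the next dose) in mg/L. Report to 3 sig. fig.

2.32 mg/L

k = ln2 / t½ = 0.693147 / 21.1 = 0.03285 h⁻¹
e^(−kτ) = e^(−0.03285 × 37.0) = 0.2966
Accumulation ratio R = 1 / (1 − e^(−kτ)) = 1 / (1 − 0.2966) = 1.422
Steady-state trough = C₀ × R × e^(−kτ) = 5.51 × 1.422 × 0.2966 = 2.324 mg/L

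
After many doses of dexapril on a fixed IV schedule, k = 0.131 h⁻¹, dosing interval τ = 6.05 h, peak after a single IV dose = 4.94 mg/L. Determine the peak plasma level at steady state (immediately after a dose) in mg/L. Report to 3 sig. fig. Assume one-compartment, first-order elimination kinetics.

e^(−kτ) = e^(−0.1310 × 6.05) = 0.4527
Accumulation ratio R = 1 / (1 − e^(−kτ)) = 1 / (1 − 0.4527) = 1.827
Steady-state peak = C₀ × R = 4.94 × 1.827 = 9.025 mg/L

9.03 mg/L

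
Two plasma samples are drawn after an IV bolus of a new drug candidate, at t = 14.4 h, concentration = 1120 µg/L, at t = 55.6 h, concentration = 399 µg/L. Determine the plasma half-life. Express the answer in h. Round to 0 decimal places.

28 h

k = ln(C₁/C₂) / (t₂ − t₁) = ln(1120/399) / (55.6 − 14.4)
  = 1.032 / 41.20 = 0.02505 h⁻¹
t½ = ln2 / k = 0.693147 / 0.02505 = 27.67 h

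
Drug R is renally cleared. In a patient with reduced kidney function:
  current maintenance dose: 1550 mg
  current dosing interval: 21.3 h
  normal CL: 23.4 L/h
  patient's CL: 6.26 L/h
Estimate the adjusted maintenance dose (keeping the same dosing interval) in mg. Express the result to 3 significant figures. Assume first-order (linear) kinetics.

To keep the same average steady-state level, dosing rate must scale with clearance.
CL ratio = 6.26 / 23.4 = 0.2675
New dose (same interval) = 1550 × 0.2675 = 414.6 mg

415 mg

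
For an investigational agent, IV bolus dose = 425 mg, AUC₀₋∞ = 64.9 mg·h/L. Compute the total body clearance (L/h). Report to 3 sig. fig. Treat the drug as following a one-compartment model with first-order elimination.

CL = Dose / AUC = 425 / 64.9 = 6.549 L/h

6.55 L/h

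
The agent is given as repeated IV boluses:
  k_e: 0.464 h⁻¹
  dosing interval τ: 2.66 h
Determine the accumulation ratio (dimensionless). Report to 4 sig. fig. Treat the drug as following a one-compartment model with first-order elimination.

e^(−kτ) = e^(−0.4640 × 2.66) = 0.2911
Accumulation ratio R = 1 / (1 − e^(−kτ)) = 1 / (1 − 0.2911) = 1.411

1.411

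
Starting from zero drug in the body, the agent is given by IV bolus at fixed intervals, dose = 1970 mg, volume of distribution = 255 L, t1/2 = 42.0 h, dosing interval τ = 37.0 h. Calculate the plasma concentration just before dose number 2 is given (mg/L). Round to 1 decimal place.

C₀ per dose = Dose / Vd = 1970 / 255 = 7.725 mg/L
k = ln2 / t½ = 0.693147 / 42.0 = 0.01650 h⁻¹
Fraction remaining after one interval: r = e^(−kτ) = e^(−0.01650 × 37.0) = 0.5431
Before dose 2, 1 dose has been given (aged 1τ).
C_trough = C₀ × r = 7.725 × 0.5431 = 4.195 mg/L

4.2 mg/L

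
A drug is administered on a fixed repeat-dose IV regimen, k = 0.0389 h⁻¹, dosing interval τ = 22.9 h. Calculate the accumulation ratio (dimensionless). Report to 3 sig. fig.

1.70

e^(−kτ) = e^(−0.03890 × 22.9) = 0.4103
Accumulation ratio R = 1 / (1 − e^(−kτ)) = 1 / (1 − 0.4103) = 1.696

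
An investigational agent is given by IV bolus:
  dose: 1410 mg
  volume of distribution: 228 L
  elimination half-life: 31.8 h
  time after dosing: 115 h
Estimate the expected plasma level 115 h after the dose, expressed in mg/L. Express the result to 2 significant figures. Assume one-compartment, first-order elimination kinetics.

C₀ = Dose / Vd = 1410 / 228 = 6.184 mg/L
k = ln2 / t½ = 0.693147 / 31.8 = 0.02180 h⁻¹
C = C₀ · e^(−k·t) = 6.184 × e^(−0.02180 × 115)
  = 6.184 × 0.08151 = 0.5041 mg/L

0.50 mg/L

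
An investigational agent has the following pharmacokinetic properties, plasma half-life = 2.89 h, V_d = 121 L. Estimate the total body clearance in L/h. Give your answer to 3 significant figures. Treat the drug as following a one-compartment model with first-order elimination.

29.0 L/h

k = ln2 / t½ = 0.693147 / 2.89 = 0.2398 h⁻¹
CL = k × Vd = 0.2398 × 121 = 29.02 L/h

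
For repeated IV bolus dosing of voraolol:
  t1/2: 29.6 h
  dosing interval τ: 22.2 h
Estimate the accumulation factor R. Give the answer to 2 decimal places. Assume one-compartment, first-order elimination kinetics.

2.47

k = ln2 / t½ = 0.693147 / 29.6 = 0.02342 h⁻¹
e^(−kτ) = e^(−0.02342 × 22.2) = 0.5946
Accumulation ratio R = 1 / (1 − e^(−kτ)) = 1 / (1 − 0.5946) = 2.467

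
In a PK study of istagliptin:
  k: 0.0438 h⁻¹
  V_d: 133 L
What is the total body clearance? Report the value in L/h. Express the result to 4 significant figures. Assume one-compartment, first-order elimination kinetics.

CL = k × Vd = 0.0438 × 133 = 5.825 L/h

5.825 L/h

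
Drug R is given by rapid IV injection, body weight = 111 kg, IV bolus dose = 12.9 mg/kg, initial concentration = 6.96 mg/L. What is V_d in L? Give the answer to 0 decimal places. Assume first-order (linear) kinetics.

206 L

Dose = 12.9 × 111 = 1432 mg
Vd = Dose / C₀ = 1432 / 6.96 = 205.7 L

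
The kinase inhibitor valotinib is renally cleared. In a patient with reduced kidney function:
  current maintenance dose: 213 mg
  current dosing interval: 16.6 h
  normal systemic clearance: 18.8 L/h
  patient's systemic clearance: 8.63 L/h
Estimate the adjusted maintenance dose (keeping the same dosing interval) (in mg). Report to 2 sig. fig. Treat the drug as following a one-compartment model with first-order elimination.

98 mg

To keep the same average steady-state level, dosing rate must scale with clearance.
CL ratio = 8.63 / 18.8 = 0.4590
New dose (same interval) = 213 × 0.4590 = 97.77 mg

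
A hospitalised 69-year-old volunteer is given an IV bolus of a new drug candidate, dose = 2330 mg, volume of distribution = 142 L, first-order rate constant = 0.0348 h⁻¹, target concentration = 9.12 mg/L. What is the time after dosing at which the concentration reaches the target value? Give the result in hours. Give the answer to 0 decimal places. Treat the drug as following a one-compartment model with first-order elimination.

17 h

C₀ = Dose / Vd = 2330 / 142 = 16.41 mg/L
t = ln(C₀ / C) / k = ln(16.41 / 9.12) / 0.03480
  = ln(1.799) / 0.03480 = 0.5872 / 0.03480 = 16.87 h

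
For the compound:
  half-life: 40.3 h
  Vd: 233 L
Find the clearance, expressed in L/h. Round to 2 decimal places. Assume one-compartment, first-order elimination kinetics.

4.01 L/h

k = ln2 / t½ = 0.693147 / 40.3 = 0.01720 h⁻¹
CL = k × Vd = 0.01720 × 233 = 4.008 L/h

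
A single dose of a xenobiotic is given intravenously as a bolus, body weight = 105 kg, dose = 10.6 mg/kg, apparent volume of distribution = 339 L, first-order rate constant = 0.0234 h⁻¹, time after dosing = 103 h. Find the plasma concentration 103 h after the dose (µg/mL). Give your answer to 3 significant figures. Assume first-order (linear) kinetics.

Total dose = 10.6 × 105 = 1113 mg
C₀ = Dose / Vd = 1113 / 339 = 3.283 mg/L
C = C₀ · e^(−k·t) = 3.283 × e^(−0.02340 × 103)
  = 3.283 × 0.08980 = 0.2948 mg/L
(0.2948 mg/L = 0.2948 µg/mL)

0.295 µg/mL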